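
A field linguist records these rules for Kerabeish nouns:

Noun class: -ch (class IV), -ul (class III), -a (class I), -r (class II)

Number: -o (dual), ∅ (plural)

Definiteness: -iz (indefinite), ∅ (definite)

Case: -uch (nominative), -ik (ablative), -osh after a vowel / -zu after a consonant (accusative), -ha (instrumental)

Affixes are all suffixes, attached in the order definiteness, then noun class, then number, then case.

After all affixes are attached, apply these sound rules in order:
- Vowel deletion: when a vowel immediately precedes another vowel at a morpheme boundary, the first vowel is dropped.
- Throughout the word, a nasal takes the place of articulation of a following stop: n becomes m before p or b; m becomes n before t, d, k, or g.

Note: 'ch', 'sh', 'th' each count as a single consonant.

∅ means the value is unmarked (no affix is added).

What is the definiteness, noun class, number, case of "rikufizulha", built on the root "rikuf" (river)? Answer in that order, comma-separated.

indefinite, class III, plural, instrumental

Segment: rikuf-iz-ul-ha.
definiteness: -iz → indefinite.
noun class: -ul → class III.
number: ∅ → plural.
case: -ha → instrumental.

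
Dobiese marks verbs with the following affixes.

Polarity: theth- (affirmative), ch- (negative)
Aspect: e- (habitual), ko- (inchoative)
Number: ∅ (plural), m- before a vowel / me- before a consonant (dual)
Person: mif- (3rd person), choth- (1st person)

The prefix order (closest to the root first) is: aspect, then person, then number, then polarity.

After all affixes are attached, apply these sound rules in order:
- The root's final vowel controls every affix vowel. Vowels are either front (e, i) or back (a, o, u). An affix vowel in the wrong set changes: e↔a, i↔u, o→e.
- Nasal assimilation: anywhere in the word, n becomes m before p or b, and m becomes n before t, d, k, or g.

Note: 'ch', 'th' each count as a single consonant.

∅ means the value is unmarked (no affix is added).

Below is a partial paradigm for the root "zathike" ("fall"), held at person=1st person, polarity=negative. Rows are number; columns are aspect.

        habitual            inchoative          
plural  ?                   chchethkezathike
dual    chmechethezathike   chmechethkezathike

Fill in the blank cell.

Attach aspect habitual e- → ezathike.
Attach person 1st person choth- → chothezathike.
number = plural: zero marking, form stays chothezathike.
Attach polarity negative ch- → chchothezathike.
Apply vowel harmony: chchothezathike → chchethezathike.
Nasal assimilation: no change.

chchethezathike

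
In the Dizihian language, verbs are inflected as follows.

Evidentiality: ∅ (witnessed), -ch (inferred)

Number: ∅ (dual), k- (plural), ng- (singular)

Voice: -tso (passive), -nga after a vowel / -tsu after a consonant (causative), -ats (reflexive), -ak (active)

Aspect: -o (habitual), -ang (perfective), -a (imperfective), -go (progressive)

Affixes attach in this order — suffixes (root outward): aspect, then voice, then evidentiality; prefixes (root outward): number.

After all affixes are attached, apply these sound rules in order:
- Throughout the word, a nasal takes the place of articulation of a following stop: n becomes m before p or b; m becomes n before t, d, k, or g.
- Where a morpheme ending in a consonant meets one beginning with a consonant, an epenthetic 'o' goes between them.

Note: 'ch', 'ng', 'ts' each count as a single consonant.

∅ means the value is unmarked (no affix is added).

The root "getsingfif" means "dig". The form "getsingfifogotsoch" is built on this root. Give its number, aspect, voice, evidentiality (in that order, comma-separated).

dual, progressive, passive, inferred

Segment: getsingfif-go-tso-ch.
number: ∅ → dual.
aspect: -go → progressive.
voice: -tso → passive.
evidentiality: -ch → inferred.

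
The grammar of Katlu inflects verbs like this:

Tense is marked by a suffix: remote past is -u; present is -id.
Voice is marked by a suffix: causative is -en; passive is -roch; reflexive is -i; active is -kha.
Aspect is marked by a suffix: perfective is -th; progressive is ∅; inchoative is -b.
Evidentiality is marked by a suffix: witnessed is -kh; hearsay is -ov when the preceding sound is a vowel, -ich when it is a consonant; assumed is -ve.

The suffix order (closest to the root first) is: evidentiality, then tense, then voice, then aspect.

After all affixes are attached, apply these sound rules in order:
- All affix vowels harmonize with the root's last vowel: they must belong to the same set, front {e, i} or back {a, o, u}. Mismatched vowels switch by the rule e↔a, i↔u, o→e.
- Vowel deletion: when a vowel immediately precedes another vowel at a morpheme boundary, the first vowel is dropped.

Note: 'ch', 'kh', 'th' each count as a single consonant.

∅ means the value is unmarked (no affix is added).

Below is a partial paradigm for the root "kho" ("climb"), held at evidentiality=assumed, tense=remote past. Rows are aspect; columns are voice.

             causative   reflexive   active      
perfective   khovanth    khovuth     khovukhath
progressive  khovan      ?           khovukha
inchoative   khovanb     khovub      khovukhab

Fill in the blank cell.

Attach evidentiality assumed -ve → khove.
Attach tense remote past -u → khoveu.
Attach voice reflexive -i → khoveui.
aspect = progressive: zero marking, form stays khoveui.
Apply vowel harmony: khoveui → khovauu.
Apply vowel deletion: khovauu → khovu.

khovu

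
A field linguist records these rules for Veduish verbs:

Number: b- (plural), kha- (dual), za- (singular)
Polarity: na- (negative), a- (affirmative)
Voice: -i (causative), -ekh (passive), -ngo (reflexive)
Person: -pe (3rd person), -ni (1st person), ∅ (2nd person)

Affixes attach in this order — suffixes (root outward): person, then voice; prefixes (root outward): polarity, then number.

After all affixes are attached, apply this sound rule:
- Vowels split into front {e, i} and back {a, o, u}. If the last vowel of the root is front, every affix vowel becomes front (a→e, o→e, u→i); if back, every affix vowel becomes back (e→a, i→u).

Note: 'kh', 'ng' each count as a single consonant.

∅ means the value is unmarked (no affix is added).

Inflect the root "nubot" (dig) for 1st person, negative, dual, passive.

Attach polarity negative na- → nanubot.
Attach person 1st person -ni → nanubotni.
Attach number dual kha- → khananubotni.
Attach voice passive -ekh → khananubotniekh.
Apply vowel harmony: khananubotniekh → khananubotnuakh.

khananubotnuakh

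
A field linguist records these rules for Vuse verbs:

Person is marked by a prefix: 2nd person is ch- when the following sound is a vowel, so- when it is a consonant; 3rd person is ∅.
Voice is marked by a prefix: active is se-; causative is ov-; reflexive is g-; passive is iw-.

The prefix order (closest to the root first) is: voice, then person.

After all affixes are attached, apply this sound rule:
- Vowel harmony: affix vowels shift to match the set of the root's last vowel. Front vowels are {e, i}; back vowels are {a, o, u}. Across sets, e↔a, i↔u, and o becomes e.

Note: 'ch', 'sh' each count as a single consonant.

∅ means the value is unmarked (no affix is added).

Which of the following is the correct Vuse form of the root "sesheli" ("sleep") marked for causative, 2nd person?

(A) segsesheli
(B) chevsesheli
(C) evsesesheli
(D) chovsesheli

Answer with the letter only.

B

Attach voice causative ov- → ovsesheli.
Attach person 2nd person ch- (before vowel 'o') → chovsesheli.
Apply vowel harmony: chovsesheli → chevsesheli.
So the correct form is chevsesheli, option (B).
(D) chovsesheli is wrong: it fails to apply the sound rule(s).
(A) segsesheli is wrong: it uses reflexive instead of causative for voice.
(C) evsesesheli is wrong: it has the affixes in the wrong order.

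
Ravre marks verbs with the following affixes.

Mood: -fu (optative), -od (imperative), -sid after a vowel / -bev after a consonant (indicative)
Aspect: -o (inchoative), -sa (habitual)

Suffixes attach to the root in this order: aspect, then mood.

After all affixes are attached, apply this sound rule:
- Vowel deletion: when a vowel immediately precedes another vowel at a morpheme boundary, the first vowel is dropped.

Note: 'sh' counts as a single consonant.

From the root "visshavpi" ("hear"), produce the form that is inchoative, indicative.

visshavposid

Attach aspect inchoative -o → visshavpio.
Attach mood indicative -sid (after vowel 'o') → visshavpiosid.
Apply vowel deletion: visshavpiosid → visshavposid.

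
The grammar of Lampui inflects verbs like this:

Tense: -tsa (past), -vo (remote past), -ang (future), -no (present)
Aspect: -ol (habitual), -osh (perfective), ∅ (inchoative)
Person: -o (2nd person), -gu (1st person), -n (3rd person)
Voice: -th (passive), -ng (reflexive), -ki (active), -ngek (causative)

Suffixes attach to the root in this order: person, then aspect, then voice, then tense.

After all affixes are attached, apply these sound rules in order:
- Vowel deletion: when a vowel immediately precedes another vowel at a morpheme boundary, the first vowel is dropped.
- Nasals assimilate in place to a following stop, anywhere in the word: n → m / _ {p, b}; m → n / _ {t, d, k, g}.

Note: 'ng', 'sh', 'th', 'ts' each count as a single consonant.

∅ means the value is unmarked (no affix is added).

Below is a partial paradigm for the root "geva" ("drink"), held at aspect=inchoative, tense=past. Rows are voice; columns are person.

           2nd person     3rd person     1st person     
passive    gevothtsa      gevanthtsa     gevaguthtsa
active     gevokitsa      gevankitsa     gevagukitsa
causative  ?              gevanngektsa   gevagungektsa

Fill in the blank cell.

Attach person 2nd person -o → gevao.
aspect = inchoative: zero marking, form stays gevao.
Attach voice causative -ngek → gevaongek.
Attach tense past -tsa → gevaongektsa.
Apply vowel deletion: gevaongektsa → gevongektsa.
Nasal assimilation: no change.

gevongektsa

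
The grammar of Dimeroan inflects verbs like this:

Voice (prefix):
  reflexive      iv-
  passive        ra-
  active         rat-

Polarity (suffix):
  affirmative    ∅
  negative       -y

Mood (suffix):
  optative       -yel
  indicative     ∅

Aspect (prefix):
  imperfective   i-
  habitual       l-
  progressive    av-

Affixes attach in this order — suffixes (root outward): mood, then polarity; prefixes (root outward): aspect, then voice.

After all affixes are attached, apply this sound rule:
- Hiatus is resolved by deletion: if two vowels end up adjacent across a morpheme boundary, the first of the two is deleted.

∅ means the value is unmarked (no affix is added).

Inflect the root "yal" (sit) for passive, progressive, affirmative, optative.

Attach mood optative -yel → yalyel.
Attach aspect progressive av- → avyalyel.
Attach voice passive ra- → raavyalyel.
polarity = affirmative: zero marking, form stays raavyalyel.
Apply vowel deletion: raavyalyel → ravyalyel.

ravyalyel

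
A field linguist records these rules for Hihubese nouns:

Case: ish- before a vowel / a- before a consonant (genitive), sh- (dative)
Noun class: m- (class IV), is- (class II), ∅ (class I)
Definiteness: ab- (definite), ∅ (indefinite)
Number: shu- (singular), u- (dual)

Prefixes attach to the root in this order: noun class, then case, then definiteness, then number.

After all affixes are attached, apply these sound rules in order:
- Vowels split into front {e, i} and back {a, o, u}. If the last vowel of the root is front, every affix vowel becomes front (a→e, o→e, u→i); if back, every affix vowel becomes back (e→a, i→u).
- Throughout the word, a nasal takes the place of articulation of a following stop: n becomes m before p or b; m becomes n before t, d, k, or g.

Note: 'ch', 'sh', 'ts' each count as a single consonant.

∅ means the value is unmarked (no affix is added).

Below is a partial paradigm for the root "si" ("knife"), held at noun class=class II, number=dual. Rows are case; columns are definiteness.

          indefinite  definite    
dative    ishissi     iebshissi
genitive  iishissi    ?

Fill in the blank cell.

iebishissi

Attach noun class class II is- → issi.
Attach case genitive ish- (before vowel 'i') → ishissi.
Attach definiteness definite ab- → abishissi.
Attach number dual u- → uabishissi.
Apply vowel harmony: uabishissi → iebishissi.
Nasal assimilation: no change.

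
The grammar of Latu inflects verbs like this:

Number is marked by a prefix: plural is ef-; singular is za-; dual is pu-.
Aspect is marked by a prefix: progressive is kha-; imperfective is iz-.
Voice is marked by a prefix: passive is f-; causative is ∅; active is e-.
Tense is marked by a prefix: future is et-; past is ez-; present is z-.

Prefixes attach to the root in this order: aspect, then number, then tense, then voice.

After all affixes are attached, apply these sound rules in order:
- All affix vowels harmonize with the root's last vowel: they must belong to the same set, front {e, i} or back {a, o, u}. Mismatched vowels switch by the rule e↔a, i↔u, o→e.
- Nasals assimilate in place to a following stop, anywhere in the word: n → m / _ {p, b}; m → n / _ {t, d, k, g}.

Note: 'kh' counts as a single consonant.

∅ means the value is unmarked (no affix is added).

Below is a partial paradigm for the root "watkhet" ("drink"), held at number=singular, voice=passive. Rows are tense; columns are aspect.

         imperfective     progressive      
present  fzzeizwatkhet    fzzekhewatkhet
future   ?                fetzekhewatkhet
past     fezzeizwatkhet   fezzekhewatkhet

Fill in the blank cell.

fetzeizwatkhet

Attach aspect imperfective iz- → izwatkhet.
Attach number singular za- → zaizwatkhet.
Attach tense future et- → etzaizwatkhet.
Attach voice passive f- → fetzaizwatkhet.
Apply vowel harmony: fetzaizwatkhet → fetzeizwatkhet.
Nasal assimilation: no change.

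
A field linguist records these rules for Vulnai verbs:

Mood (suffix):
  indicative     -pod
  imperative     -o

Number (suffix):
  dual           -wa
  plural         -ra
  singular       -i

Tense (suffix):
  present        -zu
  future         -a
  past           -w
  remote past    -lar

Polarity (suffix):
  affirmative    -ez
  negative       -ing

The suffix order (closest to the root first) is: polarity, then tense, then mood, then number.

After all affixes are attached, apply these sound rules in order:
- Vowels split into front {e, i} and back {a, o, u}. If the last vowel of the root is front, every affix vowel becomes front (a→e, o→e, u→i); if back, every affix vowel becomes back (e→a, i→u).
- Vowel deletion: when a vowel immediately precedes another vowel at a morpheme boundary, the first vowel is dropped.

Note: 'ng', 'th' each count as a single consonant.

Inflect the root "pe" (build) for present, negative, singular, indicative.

Attach polarity negative -ing → peing.
Attach tense present -zu → peingzu.
Attach mood indicative -pod → peingzupod.
Attach number singular -i → peingzupodi.
Apply vowel harmony: peingzupodi → peingzipedi.
Apply vowel deletion: peingzipedi → pingzipedi.

pingzipedi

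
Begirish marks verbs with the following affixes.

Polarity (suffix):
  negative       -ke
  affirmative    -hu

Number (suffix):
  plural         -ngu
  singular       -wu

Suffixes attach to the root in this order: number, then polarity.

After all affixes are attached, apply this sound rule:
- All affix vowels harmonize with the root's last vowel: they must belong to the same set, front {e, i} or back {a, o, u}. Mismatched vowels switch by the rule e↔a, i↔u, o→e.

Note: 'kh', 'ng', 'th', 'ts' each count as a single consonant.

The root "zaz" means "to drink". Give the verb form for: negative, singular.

zazwuka

Attach number singular -wu → zazwu.
Attach polarity negative -ke → zazwuke.
Apply vowel harmony: zazwuke → zazwuka.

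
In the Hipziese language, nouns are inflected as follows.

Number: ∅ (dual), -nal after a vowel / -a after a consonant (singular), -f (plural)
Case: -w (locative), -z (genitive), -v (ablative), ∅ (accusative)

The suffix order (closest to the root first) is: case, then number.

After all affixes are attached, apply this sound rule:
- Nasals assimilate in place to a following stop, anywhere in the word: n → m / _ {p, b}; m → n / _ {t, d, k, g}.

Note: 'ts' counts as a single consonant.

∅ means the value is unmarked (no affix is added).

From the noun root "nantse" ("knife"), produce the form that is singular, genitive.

Attach case genitive -z → nantsez.
Attach number singular -a (after consonant 'z') → nantseza.
Nasal assimilation: no change.

nantseza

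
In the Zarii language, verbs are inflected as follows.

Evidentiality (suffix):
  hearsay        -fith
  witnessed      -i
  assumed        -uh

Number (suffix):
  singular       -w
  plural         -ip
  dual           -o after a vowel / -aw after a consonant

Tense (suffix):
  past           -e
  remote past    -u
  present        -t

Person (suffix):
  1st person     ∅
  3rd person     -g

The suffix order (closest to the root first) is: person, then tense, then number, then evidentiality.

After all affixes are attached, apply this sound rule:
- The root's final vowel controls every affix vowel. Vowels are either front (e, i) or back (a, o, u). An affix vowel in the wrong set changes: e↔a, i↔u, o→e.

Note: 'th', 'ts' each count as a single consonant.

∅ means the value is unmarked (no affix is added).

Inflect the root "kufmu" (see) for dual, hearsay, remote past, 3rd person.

kufmuguofuth

Attach person 3rd person -g → kufmug.
Attach tense remote past -u → kufmugu.
Attach number dual -o (after vowel 'u') → kufmuguo.
Attach evidentiality hearsay -fith → kufmuguofith.
Apply vowel harmony: kufmuguofith → kufmuguofuth.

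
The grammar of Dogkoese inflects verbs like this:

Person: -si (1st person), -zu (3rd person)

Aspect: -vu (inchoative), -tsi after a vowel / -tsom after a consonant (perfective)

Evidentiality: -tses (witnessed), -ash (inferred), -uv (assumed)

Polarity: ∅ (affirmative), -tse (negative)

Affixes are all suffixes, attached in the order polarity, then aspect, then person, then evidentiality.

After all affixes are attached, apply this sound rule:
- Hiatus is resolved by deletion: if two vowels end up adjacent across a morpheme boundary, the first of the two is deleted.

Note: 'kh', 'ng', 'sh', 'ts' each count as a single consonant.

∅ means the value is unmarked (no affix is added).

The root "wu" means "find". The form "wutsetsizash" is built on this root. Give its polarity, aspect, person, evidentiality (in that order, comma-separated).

Segment: wu-tse-tsi-zu-ash.
polarity: -tse → negative.
aspect: -tsi/tsom → perfective.
person: -zu → 3rd person.
evidentiality: -ash → inferred.

negative, perfective, 3rd person, inferred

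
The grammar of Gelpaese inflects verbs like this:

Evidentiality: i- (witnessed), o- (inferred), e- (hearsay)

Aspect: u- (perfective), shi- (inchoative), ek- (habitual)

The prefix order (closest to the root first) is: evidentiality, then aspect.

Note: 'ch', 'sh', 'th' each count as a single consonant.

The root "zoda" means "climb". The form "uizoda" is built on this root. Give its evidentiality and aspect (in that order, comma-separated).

witnessed, perfective

Segment: u-i-zoda.
evidentiality: i- → witnessed.
aspect: u- → perfective.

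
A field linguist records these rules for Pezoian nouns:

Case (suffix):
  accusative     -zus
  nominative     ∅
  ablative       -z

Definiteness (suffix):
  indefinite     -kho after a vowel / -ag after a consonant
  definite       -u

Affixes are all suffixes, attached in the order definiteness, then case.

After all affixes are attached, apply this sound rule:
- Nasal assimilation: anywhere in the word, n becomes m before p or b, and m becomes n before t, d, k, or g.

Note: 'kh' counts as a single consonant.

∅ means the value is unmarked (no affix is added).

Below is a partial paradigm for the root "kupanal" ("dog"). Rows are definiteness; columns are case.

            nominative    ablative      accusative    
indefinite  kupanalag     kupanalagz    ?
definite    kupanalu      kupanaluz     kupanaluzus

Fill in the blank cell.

kupanalagzus

Attach definiteness indefinite -ag (after consonant 'l') → kupanalag.
Attach case accusative -zus → kupanalagzus.
Nasal assimilation: no change.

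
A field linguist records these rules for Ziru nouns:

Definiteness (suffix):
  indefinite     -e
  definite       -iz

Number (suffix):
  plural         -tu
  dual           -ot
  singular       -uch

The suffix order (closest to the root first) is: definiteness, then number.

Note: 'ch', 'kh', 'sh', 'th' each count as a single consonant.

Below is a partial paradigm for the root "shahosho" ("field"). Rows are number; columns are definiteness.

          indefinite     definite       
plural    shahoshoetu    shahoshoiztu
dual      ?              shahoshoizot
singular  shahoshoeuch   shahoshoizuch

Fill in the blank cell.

Attach definiteness indefinite -e → shahoshoe.
Attach number dual -ot → shahoshoeot.

shahoshoeot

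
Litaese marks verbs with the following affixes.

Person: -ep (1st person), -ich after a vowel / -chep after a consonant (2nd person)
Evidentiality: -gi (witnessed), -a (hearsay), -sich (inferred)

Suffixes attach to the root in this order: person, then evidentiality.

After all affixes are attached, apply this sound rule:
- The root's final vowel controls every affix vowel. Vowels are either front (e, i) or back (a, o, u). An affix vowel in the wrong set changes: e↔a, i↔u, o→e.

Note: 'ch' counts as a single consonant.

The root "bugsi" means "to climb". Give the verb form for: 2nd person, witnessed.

bugsiichgi

Attach person 2nd person -ich (after vowel 'i') → bugsiich.
Attach evidentiality witnessed -gi → bugsiichgi.
Vowel harmony: no change.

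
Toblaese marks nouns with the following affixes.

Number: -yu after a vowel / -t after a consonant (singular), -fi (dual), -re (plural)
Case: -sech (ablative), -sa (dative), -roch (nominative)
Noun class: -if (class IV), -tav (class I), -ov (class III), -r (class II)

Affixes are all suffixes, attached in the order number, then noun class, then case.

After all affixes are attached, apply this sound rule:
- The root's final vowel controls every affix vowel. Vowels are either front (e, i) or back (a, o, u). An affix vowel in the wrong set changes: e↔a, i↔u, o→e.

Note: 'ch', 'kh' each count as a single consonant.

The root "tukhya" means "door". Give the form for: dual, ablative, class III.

Attach number dual -fi → tukhyafi.
Attach noun class class III -ov → tukhyafiov.
Attach case ablative -sech → tukhyafiovsech.
Apply vowel harmony: tukhyafiovsech → tukhyafuovsach.

tukhyafuovsach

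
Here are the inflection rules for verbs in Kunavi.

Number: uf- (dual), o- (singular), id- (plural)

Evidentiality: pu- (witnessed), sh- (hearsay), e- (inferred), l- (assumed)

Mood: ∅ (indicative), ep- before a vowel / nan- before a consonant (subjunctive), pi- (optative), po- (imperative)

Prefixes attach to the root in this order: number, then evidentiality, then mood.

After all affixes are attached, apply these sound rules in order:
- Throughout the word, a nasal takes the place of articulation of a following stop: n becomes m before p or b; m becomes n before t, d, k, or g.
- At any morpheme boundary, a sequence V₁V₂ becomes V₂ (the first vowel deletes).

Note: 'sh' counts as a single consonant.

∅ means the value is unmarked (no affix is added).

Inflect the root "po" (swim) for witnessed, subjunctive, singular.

nampopo

Attach number singular o- → opo.
Attach evidentiality witnessed pu- → puopo.
Attach mood subjunctive nan- (before consonant 'p') → nanpuopo.
Apply nasal assimilation: nanpuopo → nampuopo.
Apply vowel deletion: nampuopo → nampopo.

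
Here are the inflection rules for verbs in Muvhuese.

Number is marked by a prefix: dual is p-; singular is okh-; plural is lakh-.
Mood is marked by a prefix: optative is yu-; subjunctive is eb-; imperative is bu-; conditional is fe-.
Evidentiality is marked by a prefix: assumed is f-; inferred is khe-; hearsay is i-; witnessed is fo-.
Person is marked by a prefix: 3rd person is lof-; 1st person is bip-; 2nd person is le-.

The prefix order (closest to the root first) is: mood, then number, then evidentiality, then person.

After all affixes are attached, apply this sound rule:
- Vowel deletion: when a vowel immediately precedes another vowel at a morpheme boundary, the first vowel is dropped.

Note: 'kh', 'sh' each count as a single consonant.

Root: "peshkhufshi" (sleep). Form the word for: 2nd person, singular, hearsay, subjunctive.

Attach mood subjunctive eb- → ebpeshkhufshi.
Attach number singular okh- → okhebpeshkhufshi.
Attach evidentiality hearsay i- → iokhebpeshkhufshi.
Attach person 2nd person le- → leiokhebpeshkhufshi.
Apply vowel deletion: leiokhebpeshkhufshi → lokhebpeshkhufshi.

lokhebpeshkhufshi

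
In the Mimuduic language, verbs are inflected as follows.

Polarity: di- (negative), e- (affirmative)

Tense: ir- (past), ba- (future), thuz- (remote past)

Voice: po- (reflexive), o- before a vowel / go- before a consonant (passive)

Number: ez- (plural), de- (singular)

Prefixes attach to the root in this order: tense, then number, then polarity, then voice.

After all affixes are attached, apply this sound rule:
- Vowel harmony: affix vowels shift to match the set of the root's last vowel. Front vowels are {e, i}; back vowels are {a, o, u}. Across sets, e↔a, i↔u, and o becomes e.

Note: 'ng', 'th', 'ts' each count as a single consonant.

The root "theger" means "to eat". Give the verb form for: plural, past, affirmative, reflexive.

Attach tense past ir- → irtheger.
Attach number plural ez- → ezirtheger.
Attach polarity affirmative e- → eezirtheger.
Attach voice reflexive po- → poeezirtheger.
Apply vowel harmony: poeezirtheger → peeezirtheger.

peeezirtheger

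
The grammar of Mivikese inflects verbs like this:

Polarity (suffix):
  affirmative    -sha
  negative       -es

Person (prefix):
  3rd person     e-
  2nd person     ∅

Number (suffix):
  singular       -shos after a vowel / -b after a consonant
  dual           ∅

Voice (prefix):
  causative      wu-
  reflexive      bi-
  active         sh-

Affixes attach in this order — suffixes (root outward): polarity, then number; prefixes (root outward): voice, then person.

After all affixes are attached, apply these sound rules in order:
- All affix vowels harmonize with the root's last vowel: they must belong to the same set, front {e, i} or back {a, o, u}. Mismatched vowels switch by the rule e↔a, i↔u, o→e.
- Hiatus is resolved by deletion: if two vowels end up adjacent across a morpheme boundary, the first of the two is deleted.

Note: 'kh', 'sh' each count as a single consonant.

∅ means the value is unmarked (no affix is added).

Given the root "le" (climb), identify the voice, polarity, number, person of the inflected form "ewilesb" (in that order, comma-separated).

Segment: e-wu-le-es-b.
voice: wu- → causative.
polarity: -es → negative.
number: -shos/b → singular.
person: e- → 3rd person.

causative, negative, singular, 3rd person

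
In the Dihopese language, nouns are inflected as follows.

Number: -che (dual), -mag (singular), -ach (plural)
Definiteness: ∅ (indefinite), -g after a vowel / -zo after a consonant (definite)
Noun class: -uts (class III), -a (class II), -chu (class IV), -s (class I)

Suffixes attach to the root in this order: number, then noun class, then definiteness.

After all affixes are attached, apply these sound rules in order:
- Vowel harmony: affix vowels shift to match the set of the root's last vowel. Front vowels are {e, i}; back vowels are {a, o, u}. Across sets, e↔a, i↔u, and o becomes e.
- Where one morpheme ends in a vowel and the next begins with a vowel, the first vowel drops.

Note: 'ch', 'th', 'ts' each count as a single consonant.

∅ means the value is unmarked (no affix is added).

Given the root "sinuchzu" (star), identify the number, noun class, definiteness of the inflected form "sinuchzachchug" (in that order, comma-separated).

plural, class IV, definite

Segment: sinuchzu-ach-chu-g.
number: -ach → plural.
noun class: -chu → class IV.
definiteness: -g/zo → definite.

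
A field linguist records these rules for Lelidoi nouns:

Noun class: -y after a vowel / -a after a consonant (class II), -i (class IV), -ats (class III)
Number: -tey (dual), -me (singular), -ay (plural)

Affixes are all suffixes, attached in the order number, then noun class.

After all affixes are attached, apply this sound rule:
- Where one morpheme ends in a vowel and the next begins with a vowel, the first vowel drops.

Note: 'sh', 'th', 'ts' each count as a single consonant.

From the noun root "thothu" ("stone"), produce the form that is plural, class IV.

Attach number plural -ay → thothuay.
Attach noun class class IV -i → thothuayi.
Apply vowel deletion: thothuayi → thothayi.

thothayi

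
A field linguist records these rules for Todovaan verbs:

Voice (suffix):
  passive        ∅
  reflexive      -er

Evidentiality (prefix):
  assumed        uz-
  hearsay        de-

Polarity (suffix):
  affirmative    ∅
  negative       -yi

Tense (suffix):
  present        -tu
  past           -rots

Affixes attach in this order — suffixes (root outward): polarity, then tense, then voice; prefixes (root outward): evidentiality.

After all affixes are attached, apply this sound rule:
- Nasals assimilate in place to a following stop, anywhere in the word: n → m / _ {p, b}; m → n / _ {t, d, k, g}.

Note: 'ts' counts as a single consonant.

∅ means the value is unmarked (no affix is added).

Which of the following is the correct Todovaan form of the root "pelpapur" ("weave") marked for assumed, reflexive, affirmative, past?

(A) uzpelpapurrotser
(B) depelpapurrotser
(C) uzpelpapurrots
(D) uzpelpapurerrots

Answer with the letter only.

A

Attach evidentiality assumed uz- → uzpelpapur.
polarity = affirmative: zero marking, form stays uzpelpapur.
Attach tense past -rots → uzpelpapurrots.
Attach voice reflexive -er → uzpelpapurrotser.
Nasal assimilation: no change.
So the correct form is uzpelpapurrotser, option (A).
(B) depelpapurrotser is wrong: it uses hearsay instead of assumed for evidentiality.
(D) uzpelpapurerrots is wrong: it has the affixes in the wrong order.
(C) uzpelpapurrots is wrong: it uses passive instead of reflexive for voice.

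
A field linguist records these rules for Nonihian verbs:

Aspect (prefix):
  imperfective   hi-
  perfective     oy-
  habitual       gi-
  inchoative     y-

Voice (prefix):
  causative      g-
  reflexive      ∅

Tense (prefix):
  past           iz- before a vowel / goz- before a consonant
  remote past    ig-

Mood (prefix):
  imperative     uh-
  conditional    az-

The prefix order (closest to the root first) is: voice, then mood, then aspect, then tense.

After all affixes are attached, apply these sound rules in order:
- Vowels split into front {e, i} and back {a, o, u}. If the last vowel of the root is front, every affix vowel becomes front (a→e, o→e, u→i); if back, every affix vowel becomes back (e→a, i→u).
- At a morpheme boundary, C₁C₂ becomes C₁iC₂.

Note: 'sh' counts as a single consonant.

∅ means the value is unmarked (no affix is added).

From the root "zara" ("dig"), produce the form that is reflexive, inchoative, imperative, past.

voice = reflexive: zero marking, form stays zara.
Attach mood imperative uh- → uhzara.
Attach aspect inchoative y- → yuhzara.
Attach tense past goz- (before consonant 'y') → gozyuhzara.
Vowel harmony: no change.
Apply epenthesis: gozyuhzara → goziyuhizara.

goziyuhizara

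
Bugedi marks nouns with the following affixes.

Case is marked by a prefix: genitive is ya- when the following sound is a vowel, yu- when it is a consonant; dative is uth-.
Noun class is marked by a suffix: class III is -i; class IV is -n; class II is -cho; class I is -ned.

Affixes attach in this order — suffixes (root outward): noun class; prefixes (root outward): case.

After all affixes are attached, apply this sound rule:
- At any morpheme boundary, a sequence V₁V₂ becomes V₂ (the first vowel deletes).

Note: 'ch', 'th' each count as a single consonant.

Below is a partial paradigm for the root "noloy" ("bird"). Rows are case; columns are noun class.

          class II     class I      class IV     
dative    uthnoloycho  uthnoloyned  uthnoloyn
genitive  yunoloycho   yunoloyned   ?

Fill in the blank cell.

yunoloyn

Attach case genitive yu- (before consonant 'n') → yunoloy.
Attach noun class class IV -n → yunoloyn.
Vowel deletion: no change.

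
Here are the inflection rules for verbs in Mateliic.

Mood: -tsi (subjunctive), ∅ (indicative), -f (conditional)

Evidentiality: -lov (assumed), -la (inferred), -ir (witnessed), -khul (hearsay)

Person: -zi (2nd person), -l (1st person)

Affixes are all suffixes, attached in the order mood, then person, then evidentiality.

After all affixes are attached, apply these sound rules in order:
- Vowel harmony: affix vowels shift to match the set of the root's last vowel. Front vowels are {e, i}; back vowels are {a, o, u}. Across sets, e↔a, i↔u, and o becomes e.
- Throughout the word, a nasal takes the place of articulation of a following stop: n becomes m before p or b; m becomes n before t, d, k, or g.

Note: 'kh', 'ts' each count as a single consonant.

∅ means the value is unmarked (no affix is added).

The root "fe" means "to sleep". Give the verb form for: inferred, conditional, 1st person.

feflle

Attach mood conditional -f → fef.
Attach person 1st person -l → fefl.
Attach evidentiality inferred -la → feflla.
Apply vowel harmony: feflla → feflle.
Nasal assimilation: no change.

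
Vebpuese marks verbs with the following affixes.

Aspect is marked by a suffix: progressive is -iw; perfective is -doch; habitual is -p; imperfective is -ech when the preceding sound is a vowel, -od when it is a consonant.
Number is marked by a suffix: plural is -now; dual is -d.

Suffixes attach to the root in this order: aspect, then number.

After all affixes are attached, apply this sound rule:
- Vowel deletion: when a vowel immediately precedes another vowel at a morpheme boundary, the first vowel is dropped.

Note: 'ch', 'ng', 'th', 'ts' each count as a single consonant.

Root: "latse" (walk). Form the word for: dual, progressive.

Attach aspect progressive -iw → latseiw.
Attach number dual -d → latseiwd.
Apply vowel deletion: latseiwd → latsiwd.

latsiwd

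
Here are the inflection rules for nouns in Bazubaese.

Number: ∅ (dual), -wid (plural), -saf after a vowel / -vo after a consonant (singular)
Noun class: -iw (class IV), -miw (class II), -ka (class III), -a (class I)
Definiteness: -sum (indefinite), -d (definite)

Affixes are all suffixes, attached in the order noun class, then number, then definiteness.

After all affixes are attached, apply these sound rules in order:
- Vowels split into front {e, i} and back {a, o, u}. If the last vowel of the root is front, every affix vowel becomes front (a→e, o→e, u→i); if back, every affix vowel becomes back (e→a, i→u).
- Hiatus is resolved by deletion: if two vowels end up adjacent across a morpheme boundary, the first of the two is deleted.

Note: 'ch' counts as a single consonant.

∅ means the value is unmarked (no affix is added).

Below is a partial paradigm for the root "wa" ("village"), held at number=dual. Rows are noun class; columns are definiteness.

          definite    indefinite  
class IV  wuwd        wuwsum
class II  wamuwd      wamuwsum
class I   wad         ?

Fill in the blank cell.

Attach noun class class I -a → waa.
number = dual: zero marking, form stays waa.
Attach definiteness indefinite -sum → waasum.
Vowel harmony: no change.
Apply vowel deletion: waasum → wasum.

wasum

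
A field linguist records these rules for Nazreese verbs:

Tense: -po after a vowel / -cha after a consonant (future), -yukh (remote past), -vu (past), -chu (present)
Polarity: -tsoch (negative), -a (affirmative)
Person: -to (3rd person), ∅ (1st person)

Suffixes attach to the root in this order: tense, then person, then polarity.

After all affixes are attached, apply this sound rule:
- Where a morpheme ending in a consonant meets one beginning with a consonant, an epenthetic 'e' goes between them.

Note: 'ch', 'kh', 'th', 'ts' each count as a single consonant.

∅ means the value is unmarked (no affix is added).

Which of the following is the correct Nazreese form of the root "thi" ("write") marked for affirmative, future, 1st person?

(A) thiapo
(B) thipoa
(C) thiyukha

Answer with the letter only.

B

Attach tense future -po (after vowel 'i') → thipo.
person = 1st person: zero marking, form stays thipo.
Attach polarity affirmative -a → thipoa.
Epenthesis: no change.
So the correct form is thipoa, option (B).
(C) thiyukha is wrong: it uses remote past instead of future for tense.
(A) thiapo is wrong: it has the affixes in the wrong order.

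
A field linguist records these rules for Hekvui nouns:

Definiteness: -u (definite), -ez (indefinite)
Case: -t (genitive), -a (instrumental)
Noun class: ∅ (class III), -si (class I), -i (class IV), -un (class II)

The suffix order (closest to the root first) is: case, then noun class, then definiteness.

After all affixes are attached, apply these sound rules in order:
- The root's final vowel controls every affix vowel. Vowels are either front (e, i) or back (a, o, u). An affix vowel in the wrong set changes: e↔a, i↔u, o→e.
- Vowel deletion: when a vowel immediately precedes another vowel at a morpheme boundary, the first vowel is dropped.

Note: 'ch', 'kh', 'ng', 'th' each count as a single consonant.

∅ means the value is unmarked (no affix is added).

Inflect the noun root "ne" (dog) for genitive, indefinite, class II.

netinez

Attach case genitive -t → net.
Attach noun class class II -un → netun.
Attach definiteness indefinite -ez → netunez.
Apply vowel harmony: netunez → netinez.
Vowel deletion: no change.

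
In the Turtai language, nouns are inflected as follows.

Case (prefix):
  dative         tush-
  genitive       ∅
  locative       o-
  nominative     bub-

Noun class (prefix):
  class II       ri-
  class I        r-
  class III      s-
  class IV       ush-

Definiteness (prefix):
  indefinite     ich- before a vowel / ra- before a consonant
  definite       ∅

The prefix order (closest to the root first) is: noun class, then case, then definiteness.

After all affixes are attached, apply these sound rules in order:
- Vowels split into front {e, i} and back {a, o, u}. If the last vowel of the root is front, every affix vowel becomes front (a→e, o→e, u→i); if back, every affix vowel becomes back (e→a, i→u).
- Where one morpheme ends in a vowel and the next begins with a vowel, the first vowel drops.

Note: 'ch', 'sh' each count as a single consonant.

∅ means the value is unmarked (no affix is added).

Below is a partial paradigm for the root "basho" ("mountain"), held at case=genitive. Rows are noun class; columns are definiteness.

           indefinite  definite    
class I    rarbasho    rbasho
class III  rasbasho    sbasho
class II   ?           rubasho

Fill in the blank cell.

rarubasho

Attach noun class class II ri- → ribasho.
case = genitive: zero marking, form stays ribasho.
Attach definiteness indefinite ra- (before consonant 'r') → raribasho.
Apply vowel harmony: raribasho → rarubasho.
Vowel deletion: no change.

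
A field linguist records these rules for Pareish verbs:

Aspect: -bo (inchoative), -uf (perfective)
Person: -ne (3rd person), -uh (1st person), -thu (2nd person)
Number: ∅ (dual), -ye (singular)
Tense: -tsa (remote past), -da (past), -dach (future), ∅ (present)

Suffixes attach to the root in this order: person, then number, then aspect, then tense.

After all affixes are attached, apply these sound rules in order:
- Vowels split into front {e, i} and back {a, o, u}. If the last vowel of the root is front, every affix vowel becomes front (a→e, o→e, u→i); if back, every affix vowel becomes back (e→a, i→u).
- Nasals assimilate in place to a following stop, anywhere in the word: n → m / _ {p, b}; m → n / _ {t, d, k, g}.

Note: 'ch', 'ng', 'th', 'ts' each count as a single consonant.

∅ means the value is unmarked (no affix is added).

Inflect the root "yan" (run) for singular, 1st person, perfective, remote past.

Attach person 1st person -uh → yanuh.
Attach number singular -ye → yanuhye.
Attach aspect perfective -uf → yanuhyeuf.
Attach tense remote past -tsa → yanuhyeuftsa.
Apply vowel harmony: yanuhyeuftsa → yanuhyauftsa.
Nasal assimilation: no change.

yanuhyauftsa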